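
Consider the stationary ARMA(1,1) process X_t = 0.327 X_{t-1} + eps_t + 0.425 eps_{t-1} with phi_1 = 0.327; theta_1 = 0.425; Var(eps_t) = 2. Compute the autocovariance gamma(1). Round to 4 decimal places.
\gamma(1) = 1.9181

Multiply the model equation by X_{t-k} and take expectations. With theta_0 = psi_0 = 1 and psi_j the MA(infinity) weights, this gives
  gamma(k) - sum_i phi_i gamma(k-i) = c_k,
  c_k = sigma^2 * sum_{j=k..q} theta_j psi_{j-k}   (c_k = 0 for k > q),
using gamma(-m) = gamma(m).
psi-weights needed (psi_j = theta_j + sum_i phi_i psi_{j-i}):
  psi_1 = theta_1 + phi_1 = 0.425 + (0.327) = 0.752
Right-hand sides:
  c_0 = sigma^2 (1 + theta_1 psi_1) = 2 * (1 + (0.425)(0.752)) = 2 * 1.3196 = 2.6392
  c_1 = sigma^2 theta_1 = 2 * (0.425) = 0.85
  c_2 = 0
Equations for k = 0 and k = 1 (AR order 1):
  gamma(0) = phi_1 gamma(1) + c_0
  gamma(1) = phi_1 gamma(0) + c_1
Substituting the second into the first: gamma(0) (1 - phi_1^2) = c_0 + phi_1 c_1, so
  gamma(0) = (c_0 + phi_1 c_1) / (1 - phi_1^2) = (2.6392 + (0.327)(0.85)) / (1 - (0.327)^2) = 2.91715 / 0.893071 = 3.266426.
  gamma(1) = phi_1 gamma(0) + c_1 = (0.327)(3.266426) + (0.85) = 1.918121.
Therefore gamma(1) = 1.9181 (to 4 decimal places).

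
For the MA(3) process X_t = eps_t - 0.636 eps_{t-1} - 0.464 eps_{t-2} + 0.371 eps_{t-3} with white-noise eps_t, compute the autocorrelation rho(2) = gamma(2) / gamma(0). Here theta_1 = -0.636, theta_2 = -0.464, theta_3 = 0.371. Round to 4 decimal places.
\rho(2) = -0.3983

For an MA(q) process with theta_0 = 1, the autocovariance is
  gamma(k) = sigma^2 * sum_{i=0..q-k} theta_i * theta_{i+k},
and rho(k) = gamma(k) / gamma(0). Sigma^2 cancels.
  numerator   = (1)*(-0.464) + (-0.636)*(0.371) = -0.699956.
  denominator = (1)^2 + (-0.636)^2 + (-0.464)^2 + (0.371)^2 = 1.757433.
  rho(2) = -0.699956 / 1.757433 = -0.3983.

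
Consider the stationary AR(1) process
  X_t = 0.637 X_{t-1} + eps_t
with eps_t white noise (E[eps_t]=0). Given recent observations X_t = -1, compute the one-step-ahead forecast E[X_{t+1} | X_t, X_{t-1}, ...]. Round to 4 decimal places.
E[X_{t+1} \mid \mathcal F_t] = -0.6370

For an AR(p) model X_t = c + sum_i phi_i X_{t-i} + eps_t, the
one-step-ahead conditional mean is
  E[X_{t+1} | X_t, ...] = c + sum_i phi_i X_{t+1-i}.
Substitute known values:
  E[X_{t+1} | ...] = (0.637) * (-1)
                   = -0.6370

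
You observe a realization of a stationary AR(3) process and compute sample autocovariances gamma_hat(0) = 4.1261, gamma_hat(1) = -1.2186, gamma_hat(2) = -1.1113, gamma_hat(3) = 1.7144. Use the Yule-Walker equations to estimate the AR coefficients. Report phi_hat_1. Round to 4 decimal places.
\hat\phi_{1} = -0.3150

The Yule-Walker equations for an AR(p) process read, in matrix form,
  Gamma_p phi = r_p,   with   (Gamma_p)_{ij} = gamma(|i - j|),
                       (r_p)_i = gamma(i),   i,j = 1..p.
Substitute the sample gammas (Toeplitz matrix and right-hand side of size 3):
  Gamma_p = [[4.1261, -1.2186, -1.1113], [-1.2186, 4.1261, -1.2186], [-1.1113, -1.2186, 4.1261]]
  r_p     = [-1.2186, -1.1113, 1.7144]
Written out (R1..R3):
  (R1) 4.1261 phi_1 - 1.2186 phi_2 - 1.1113 phi_3 = -1.2186
  (R2) -1.2186 phi_1 + 4.1261 phi_2 - 1.2186 phi_3 = -1.1113
  (R3) -1.1113 phi_1 - 1.2186 phi_2 + 4.1261 phi_3 = 1.7144
Gaussian elimination:
  R2 <- R2 - (-1.2186/4.1261) R1 = R2 - (-0.295339) R1:  3.766199 phi_2 - 1.546811 phi_3 = -1.471201
  R3 <- R3 - (-1.1113/4.1261) R1 = R3 - (-0.269334) R1:  -1.546811 phi_2 + 3.826789 phi_3 = 1.386189
  R3 <- R3 - (-1.546811/3.766199) R2 = R3 - (-0.410709) R2:  3.1915 phi_3 = 0.781954
Back-substitution:
  phi_hat_3 = 0.781954 / 3.1915 = 0.245012
  phi_hat_2 = (-1.471201 - (-1.546811)(0.245012)) / 3.766199 = -0.290004
  phi_hat_1 = (-1.2186 - (-1.2186)(-0.290004) - (-1.1113)(0.245012)) / 4.1261 = -0.314999
So phi_hat = [-0.3150, -0.2900, 0.2450].
Therefore phi_hat_1 = -0.3150.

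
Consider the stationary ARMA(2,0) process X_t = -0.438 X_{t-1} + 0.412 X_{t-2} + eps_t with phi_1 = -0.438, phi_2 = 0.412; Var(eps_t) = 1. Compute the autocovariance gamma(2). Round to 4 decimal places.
\gamma(2) = 1.9976

Multiply the model equation by X_{t-k} and take expectations. With theta_0 = psi_0 = 1 and psi_j the MA(infinity) weights, this gives
  gamma(k) - sum_i phi_i gamma(k-i) = c_k,
  c_k = sigma^2 * sum_{j=k..q} theta_j psi_{j-k}   (c_k = 0 for k > q),
using gamma(-m) = gamma(m).
Pure AR (q = 0): c_0 = sigma^2 = 1, c_k = 0 for k >= 1.
Equations for k = 0, 1, 2 (AR order 2, c_2 = 0):
  (E0) gamma(0) = phi_1 gamma(1) + phi_2 gamma(2) + c_0
  (E1) gamma(1) = phi_1 gamma(0) + phi_2 gamma(1) + c_1
  (E2) gamma(2) = phi_1 gamma(1) + phi_2 gamma(0)
From (E1): gamma(1) = A gamma(0) + B with
  A = phi_1 / (1 - phi_2) = -0.438 / 0.588 = -0.744898,   B = c_1 / (1 - phi_2) = 0 / 0.588 = 0.
Insert (E2) into (E0): gamma(0) (1 - phi_2^2) = phi_1 (1 + phi_2) gamma(1) + c_0.
  phi_1 (1 + phi_2) = (-0.438)(1.412) = -0.618456,   1 - phi_2^2 = 0.830256.
Replace gamma(1) by A gamma(0) + B and collect gamma(0):
  gamma(0) [0.830256 - (-0.618456)(-0.744898)] = c_0 = 1
  gamma(0) * 0.369569 = 1
  gamma(0) = 1 / 0.369569 = 2.705852.
  gamma(1) = A gamma(0) = (-0.744898)(2.705852) = -2.015583.
  gamma(2) = phi_1 gamma(1) + phi_2 gamma(0) = (-0.438)(-2.015583) + (0.412)(2.705852) = 1.997637.
Therefore gamma(2) = 1.9976 (to 4 decimal places).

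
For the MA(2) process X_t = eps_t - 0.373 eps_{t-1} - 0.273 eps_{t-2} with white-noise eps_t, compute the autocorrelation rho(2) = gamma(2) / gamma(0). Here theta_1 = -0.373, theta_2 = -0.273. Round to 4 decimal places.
\rho(2) = -0.2249

For an MA(q) process with theta_0 = 1, the autocovariance is
  gamma(k) = sigma^2 * sum_{i=0..q-k} theta_i * theta_{i+k},
and rho(k) = gamma(k) / gamma(0). Sigma^2 cancels.
  numerator   = (1)*(-0.273) = -0.273.
  denominator = (1)^2 + (-0.373)^2 + (-0.273)^2 = 1.213658.
  rho(2) = -0.273 / 1.213658 = -0.2249.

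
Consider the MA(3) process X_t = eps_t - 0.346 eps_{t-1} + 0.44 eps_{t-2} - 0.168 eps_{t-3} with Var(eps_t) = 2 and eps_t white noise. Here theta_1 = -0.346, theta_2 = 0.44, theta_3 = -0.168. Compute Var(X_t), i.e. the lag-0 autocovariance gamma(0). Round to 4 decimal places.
\gamma(0) = 2.6831

For an MA(q) process X_t = eps_t + sum_i theta_i eps_{t-i} with
Var(eps_t) = sigma^2, the variance is
  gamma(0) = sigma^2 * (1 + sum_i theta_i^2).
  sum_i theta_i^2 = (-0.346)^2 + (0.44)^2 + (-0.168)^2 = 0.119716 + 0.1936 + 0.028224 = 0.34154.
  gamma(0) = 2 * (1 + 0.34154) = 2 * 1.34154 = 2.68308, which rounds to 2.6831.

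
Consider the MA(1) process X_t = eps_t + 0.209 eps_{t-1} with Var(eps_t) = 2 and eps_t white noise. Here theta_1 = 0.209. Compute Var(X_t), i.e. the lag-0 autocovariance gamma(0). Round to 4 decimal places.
\gamma(0) = 2.0874

For an MA(q) process X_t = eps_t + sum_i theta_i eps_{t-i} with
Var(eps_t) = sigma^2, the variance is
  gamma(0) = sigma^2 * (1 + sum_i theta_i^2).
  sum_i theta_i^2 = (0.209)^2 = 0.043681.
  gamma(0) = 2 * (1 + 0.043681) = 2 * 1.043681 = 2.087362, which rounds to 2.0874.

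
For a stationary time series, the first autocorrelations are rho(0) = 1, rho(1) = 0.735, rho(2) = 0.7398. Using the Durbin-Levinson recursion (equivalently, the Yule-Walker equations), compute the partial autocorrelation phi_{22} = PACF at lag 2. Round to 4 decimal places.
\phi_{22} = 0.4341

The PACF at lag k is phi_{kk}, the last component of the solution
to the Yule-Walker system G_k phi = r_k where
  (G_k)_{ij} = rho(|i - j|), (r_k)_i = rho(i), i,j = 1..k.
Equivalently, Durbin-Levinson gives phi_{kk} iteratively:
  phi_{11} = rho(1)
  phi_{kk} = [rho(k) - sum_{j=1..k-1} phi_{k-1,j} rho(k-j)]
            / [1 - sum_{j=1..k-1} phi_{k-1,j} rho(j)],
  phi_{k,j} = phi_{k-1,j} - phi_{kk} phi_{k-1,k-j},  j = 1..k-1.
Step k = 1:
  phi_11 = rho(1) = 0.735.
Step k = 2:
  phi_22 = [rho(2) - phi_11 rho(1)] / [1 - phi_11 rho(1)] = [0.7398 - (0.735)(0.735)] / [1 - (0.735)(0.735)]
         = 0.199575 / 0.459775 = 0.4341.
Therefore phi_{22} = 0.4341.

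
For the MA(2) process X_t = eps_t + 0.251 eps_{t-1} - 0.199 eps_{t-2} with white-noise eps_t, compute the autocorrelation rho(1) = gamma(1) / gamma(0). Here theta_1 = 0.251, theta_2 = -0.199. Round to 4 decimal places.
\rho(1) = 0.1823

For an MA(q) process with theta_0 = 1, the autocovariance is
  gamma(k) = sigma^2 * sum_{i=0..q-k} theta_i * theta_{i+k},
and rho(k) = gamma(k) / gamma(0). Sigma^2 cancels.
  numerator   = (1)*(0.251) + (0.251)*(-0.199) = 0.201051.
  denominator = (1)^2 + (0.251)^2 + (-0.199)^2 = 1.102602.
  rho(1) = 0.201051 / 1.102602 = 0.1823.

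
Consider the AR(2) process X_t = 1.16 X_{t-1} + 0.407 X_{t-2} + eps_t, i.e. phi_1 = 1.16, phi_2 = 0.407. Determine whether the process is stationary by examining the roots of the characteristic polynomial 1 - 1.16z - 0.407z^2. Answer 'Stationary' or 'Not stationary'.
\text{Not stationary}

The AR(p) characteristic polynomial is P(z) = 1 - 1.16z - 0.407z^2.
Stationarity requires all roots to lie outside the unit circle, i.e. |z| > 1 for every root.
Set 1 + (-1.16) z + (-0.407) z^2 = 0, i.e. a z^2 + b z + c = 0 with a = -0.407, b = -1.16, c = 1.
Discriminant D = b^2 - 4ac = (-1.16)^2 - 4*(-0.407)*1 = 1.3456 - (-1.628) = 2.9736.
D >= 0, so the roots are real: z = (-b +/- sqrt(D)) / (2a) = (1.16 +/- 1.724413) / (-0.814).
  z_1 = (1.16 + 1.724413) / (-0.814) = -3.5435,   |z_1| = 3.5435.
  z_2 = (1.16 - 1.724413) / (-0.814) = 0.6934,   |z_2| = 0.6934.
Moduli of all roots: 3.5435, 0.6934.
All moduli strictly greater than 1? No.
Verdict: Not stationary.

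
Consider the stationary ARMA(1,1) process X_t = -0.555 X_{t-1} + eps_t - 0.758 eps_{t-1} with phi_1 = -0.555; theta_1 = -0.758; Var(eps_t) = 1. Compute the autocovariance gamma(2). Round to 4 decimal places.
\gamma(2) = 1.4961

Multiply the model equation by X_{t-k} and take expectations. With theta_0 = psi_0 = 1 and psi_j the MA(infinity) weights, this gives
  gamma(k) - sum_i phi_i gamma(k-i) = c_k,
  c_k = sigma^2 * sum_{j=k..q} theta_j psi_{j-k}   (c_k = 0 for k > q),
using gamma(-m) = gamma(m).
psi-weights needed (psi_j = theta_j + sum_i phi_i psi_{j-i}):
  psi_1 = theta_1 + phi_1 = -0.758 + (-0.555) = -1.313
Right-hand sides:
  c_0 = sigma^2 (1 + theta_1 psi_1) = 1 * (1 + (-0.758)(-1.313)) = 1 * 1.995254 = 1.995254
  c_1 = sigma^2 theta_1 = 1 * (-0.758) = -0.758
  c_2 = 0
Equations for k = 0 and k = 1 (AR order 1):
  gamma(0) = phi_1 gamma(1) + c_0
  gamma(1) = phi_1 gamma(0) + c_1
Substituting the second into the first: gamma(0) (1 - phi_1^2) = c_0 + phi_1 c_1, so
  gamma(0) = (c_0 + phi_1 c_1) / (1 - phi_1^2) = (1.995254 + (-0.555)(-0.758)) / (1 - (-0.555)^2) = 2.415944 / 0.691975 = 3.491375.
  gamma(1) = phi_1 gamma(0) + c_1 = (-0.555)(3.491375) + (-0.758) = -2.695713.
For k = 2 (> q): gamma(2) = phi_1 gamma(1) = (-0.555)(-2.695713) = 1.496121.
Therefore gamma(2) = 1.4961 (to 4 decimal places).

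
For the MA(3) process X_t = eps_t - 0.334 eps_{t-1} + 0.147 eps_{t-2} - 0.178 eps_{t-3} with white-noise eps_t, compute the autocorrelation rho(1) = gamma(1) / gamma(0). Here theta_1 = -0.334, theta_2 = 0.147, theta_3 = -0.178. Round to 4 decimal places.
\rho(1) = -0.3513

For an MA(q) process with theta_0 = 1, the autocovariance is
  gamma(k) = sigma^2 * sum_{i=0..q-k} theta_i * theta_{i+k},
and rho(k) = gamma(k) / gamma(0). Sigma^2 cancels.
  numerator   = (1)*(-0.334) + (-0.334)*(0.147) + (0.147)*(-0.178) = -0.409264.
  denominator = (1)^2 + (-0.334)^2 + (0.147)^2 + (-0.178)^2 = 1.164849.
  rho(1) = -0.409264 / 1.164849 = -0.3513.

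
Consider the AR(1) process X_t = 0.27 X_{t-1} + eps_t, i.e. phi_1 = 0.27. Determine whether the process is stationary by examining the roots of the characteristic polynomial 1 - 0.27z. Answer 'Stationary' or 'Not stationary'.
\text{Stationary}

The AR(p) characteristic polynomial is P(z) = 1 - 0.27z.
Stationarity requires all roots to lie outside the unit circle, i.e. |z| > 1 for every root.
This is linear in z: 1 + (-0.27) z = 0  =>  z = -1/(-0.27) = 3.703704,  |z| = 3.703704.
Moduli of all roots: 3.7037.
All moduli strictly greater than 1? Yes.
Verdict: Stationary.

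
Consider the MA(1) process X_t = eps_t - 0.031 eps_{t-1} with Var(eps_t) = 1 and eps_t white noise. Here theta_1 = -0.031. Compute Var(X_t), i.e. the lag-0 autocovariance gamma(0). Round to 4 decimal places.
\gamma(0) = 1.0010

For an MA(q) process X_t = eps_t + sum_i theta_i eps_{t-i} with
Var(eps_t) = sigma^2, the variance is
  gamma(0) = sigma^2 * (1 + sum_i theta_i^2).
  sum_i theta_i^2 = (-0.031)^2 = 0.000961.
  gamma(0) = 1 * (1 + 0.000961) = 1 * 1.000961 = 1.000961, which rounds to 1.0010.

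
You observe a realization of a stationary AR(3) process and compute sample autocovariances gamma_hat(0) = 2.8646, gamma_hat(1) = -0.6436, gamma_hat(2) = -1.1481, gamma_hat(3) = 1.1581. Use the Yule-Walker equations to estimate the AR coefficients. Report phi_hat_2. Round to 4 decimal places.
\hat\phi_{2} = -0.4010

The Yule-Walker equations for an AR(p) process read, in matrix form,
  Gamma_p phi = r_p,   with   (Gamma_p)_{ij} = gamma(|i - j|),
                       (r_p)_i = gamma(i),   i,j = 1..p.
Substitute the sample gammas (Toeplitz matrix and right-hand side of size 3):
  Gamma_p = [[2.8646, -0.6436, -1.1481], [-0.6436, 2.8646, -0.6436], [-1.1481, -0.6436, 2.8646]]
  r_p     = [-0.6436, -1.1481, 1.1581]
Written out (R1..R3):
  (R1) 2.8646 phi_1 - 0.6436 phi_2 - 1.1481 phi_3 = -0.6436
  (R2) -0.6436 phi_1 + 2.8646 phi_2 - 0.6436 phi_3 = -1.1481
  (R3) -1.1481 phi_1 - 0.6436 phi_2 + 2.8646 phi_3 = 1.1581
Gaussian elimination:
  R2 <- R2 - (-0.6436/2.8646) R1 = R2 - (-0.224674) R1:  2.72 phi_2 - 0.901548 phi_3 = -1.2927
  R3 <- R3 - (-1.1481/2.8646) R1 = R3 - (-0.400789) R1:  -0.901548 phi_2 + 2.404454 phi_3 = 0.900152
  R3 <- R3 - (-0.901548/2.72) R2 = R3 - (-0.331451) R2:  2.105635 phi_3 = 0.471685
Back-substitution:
  phi_hat_3 = 0.471685 / 2.105635 = 0.224011
  phi_hat_2 = (-1.2927 - (-0.901548)(0.224011)) / 2.72 = -0.401009
  phi_hat_1 = (-0.6436 - (-0.6436)(-0.401009) - (-1.1481)(0.224011)) / 2.8646 = -0.224989
So phi_hat = [-0.2250, -0.4010, 0.2240].
Therefore phi_hat_2 = -0.4010.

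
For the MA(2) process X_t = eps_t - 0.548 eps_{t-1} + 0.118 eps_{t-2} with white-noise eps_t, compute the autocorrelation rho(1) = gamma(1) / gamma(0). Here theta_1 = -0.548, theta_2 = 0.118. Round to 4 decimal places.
\rho(1) = -0.4662

For an MA(q) process with theta_0 = 1, the autocovariance is
  gamma(k) = sigma^2 * sum_{i=0..q-k} theta_i * theta_{i+k},
and rho(k) = gamma(k) / gamma(0). Sigma^2 cancels.
  numerator   = (1)*(-0.548) + (-0.548)*(0.118) = -0.612664.
  denominator = (1)^2 + (-0.548)^2 + (0.118)^2 = 1.314228.
  rho(1) = -0.612664 / 1.314228 = -0.4662.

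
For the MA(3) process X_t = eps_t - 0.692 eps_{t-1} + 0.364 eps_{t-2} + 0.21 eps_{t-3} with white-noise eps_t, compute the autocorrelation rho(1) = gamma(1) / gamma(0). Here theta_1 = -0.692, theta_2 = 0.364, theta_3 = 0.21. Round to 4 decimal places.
\rho(1) = -0.5240

For an MA(q) process with theta_0 = 1, the autocovariance is
  gamma(k) = sigma^2 * sum_{i=0..q-k} theta_i * theta_{i+k},
and rho(k) = gamma(k) / gamma(0). Sigma^2 cancels.
  numerator   = (1)*(-0.692) + (-0.692)*(0.364) + (0.364)*(0.21) = -0.867448.
  denominator = (1)^2 + (-0.692)^2 + (0.364)^2 + (0.21)^2 = 1.65546.
  rho(1) = -0.867448 / 1.65546 = -0.5240.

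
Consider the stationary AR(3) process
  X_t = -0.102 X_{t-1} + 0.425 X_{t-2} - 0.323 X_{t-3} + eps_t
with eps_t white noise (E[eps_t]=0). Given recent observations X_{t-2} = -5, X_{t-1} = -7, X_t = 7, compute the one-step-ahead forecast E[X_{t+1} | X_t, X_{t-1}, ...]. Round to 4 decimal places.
E[X_{t+1} \mid \mathcal F_t] = -2.0740

For an AR(p) model X_t = c + sum_i phi_i X_{t-i} + eps_t, the
one-step-ahead conditional mean is
  E[X_{t+1} | X_t, ...] = c + sum_i phi_i X_{t+1-i}.
Substitute known values:
  E[X_{t+1} | ...] = (-0.102) * (7) + (0.425) * (-7) + (-0.323) * (-5)
                   = -2.0740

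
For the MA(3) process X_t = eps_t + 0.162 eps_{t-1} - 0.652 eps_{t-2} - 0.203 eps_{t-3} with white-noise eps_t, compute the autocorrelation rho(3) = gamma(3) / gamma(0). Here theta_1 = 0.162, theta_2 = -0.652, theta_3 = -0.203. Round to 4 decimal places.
\rho(3) = -0.1360

For an MA(q) process with theta_0 = 1, the autocovariance is
  gamma(k) = sigma^2 * sum_{i=0..q-k} theta_i * theta_{i+k},
and rho(k) = gamma(k) / gamma(0). Sigma^2 cancels.
  numerator   = (1)*(-0.203) = -0.203.
  denominator = (1)^2 + (0.162)^2 + (-0.652)^2 + (-0.203)^2 = 1.492557.
  rho(3) = -0.203 / 1.492557 = -0.1360.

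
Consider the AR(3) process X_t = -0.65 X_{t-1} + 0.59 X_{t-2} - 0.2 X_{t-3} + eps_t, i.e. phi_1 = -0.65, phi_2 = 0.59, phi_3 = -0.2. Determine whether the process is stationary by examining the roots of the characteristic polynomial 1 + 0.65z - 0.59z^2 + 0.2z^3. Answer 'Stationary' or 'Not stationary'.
\text{Not stationary}

The AR(p) characteristic polynomial is P(z) = 1 + 0.65z - 0.59z^2 + 0.2z^3.
Stationarity requires all roots to lie outside the unit circle, i.e. |z| > 1 for every root.
Degree 3: look for a simple real root z0 first, then factor out (1 - z/z0) and solve the remaining quadratic.
Testing z0 = -0.8: P(-0.8) = 1 + (0.65)(-0.8) + (-0.59)(-0.8)^2 + (0.2)(-0.8)^3
  = 1 + (-0.52) + (-0.3776) + (-0.1024) = 0.  So z_0 = -0.8 is a root, |z_0| = 0.8.
Divide out the factor (1 + 1.25 z) = (1 - z/z0) (since 1/z0 = -1.25):
  P(z) = (1 + 1.25 z)(1 + (-0.6) z + (0.16) z^2)
  [check: z-coef -0.6 - (-1.25) = 0.65; z^2-coef 0.16 - (-1.25)(-0.6) = -0.59; z^3-coef -(-1.25)(0.16) = 0.2.]
Remaining roots from the quadratic factor 1 + (-0.6) z + (0.16) z^2:
  Set 1 + (-0.6) z + (0.16) z^2 = 0, i.e. a z^2 + b z + c = 0 with a = 0.16, b = -0.6, c = 1.
  Discriminant D = b^2 - 4ac = (-0.6)^2 - 4*(0.16)*1 = 0.36 - (0.64) = -0.28.
  D < 0, so the roots are the complex-conjugate pair z = (-b +/- i sqrt(-D)) / (2a) = 1.875 +/- 1.6536i.
  For a conjugate pair |z|^2 = z * conj(z) = (product of roots) = c/a = 1/(0.16) = 6.25, so |z| = sqrt(6.25) = 2.5 for both roots.
Moduli of all roots: 0.8000, 2.5000, 2.5000.
All moduli strictly greater than 1? No.
Verdict: Not stationary.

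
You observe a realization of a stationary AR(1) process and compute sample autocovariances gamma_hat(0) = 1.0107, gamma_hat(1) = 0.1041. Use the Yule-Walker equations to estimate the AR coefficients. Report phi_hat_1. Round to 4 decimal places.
\hat\phi_{1} = 0.1030

The Yule-Walker equations for an AR(p) process read, in matrix form,
  Gamma_p phi = r_p,   with   (Gamma_p)_{ij} = gamma(|i - j|),
                       (r_p)_i = gamma(i),   i,j = 1..p.
Substitute the sample gammas (Toeplitz matrix and right-hand side of size 1):
  Gamma_p = [[1.0107]]
  r_p     = [0.1041]
With p = 1 this is the single equation gamma(0) phi_1 = gamma(1):
  phi_hat_1 = gamma(1) / gamma(0) = 0.1041 / 1.0107 = 0.1030.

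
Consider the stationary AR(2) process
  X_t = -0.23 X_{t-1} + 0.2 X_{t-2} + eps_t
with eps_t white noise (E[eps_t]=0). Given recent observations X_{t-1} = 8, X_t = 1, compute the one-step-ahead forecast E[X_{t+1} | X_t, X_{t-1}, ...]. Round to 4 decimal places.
E[X_{t+1} \mid \mathcal F_t] = 1.3700

For an AR(p) model X_t = c + sum_i phi_i X_{t-i} + eps_t, the
one-step-ahead conditional mean is
  E[X_{t+1} | X_t, ...] = c + sum_i phi_i X_{t+1-i}.
Substitute known values:
  E[X_{t+1} | ...] = (-0.23) * (1) + (0.2) * (8)
                   = 1.3700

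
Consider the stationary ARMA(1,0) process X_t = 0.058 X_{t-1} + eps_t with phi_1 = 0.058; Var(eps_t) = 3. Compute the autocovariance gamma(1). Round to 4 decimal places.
\gamma(1) = 0.1746

Multiply the model equation by X_{t-k} and take expectations. With theta_0 = psi_0 = 1 and psi_j the MA(infinity) weights, this gives
  gamma(k) - sum_i phi_i gamma(k-i) = c_k,
  c_k = sigma^2 * sum_{j=k..q} theta_j psi_{j-k}   (c_k = 0 for k > q),
using gamma(-m) = gamma(m).
Pure AR (q = 0): c_0 = sigma^2 = 3, c_k = 0 for k >= 1.
Equations for k = 0 and k = 1 (AR order 1):
  gamma(0) = phi_1 gamma(1) + c_0
  gamma(1) = phi_1 gamma(0) + c_1
Substituting the second into the first: gamma(0) (1 - phi_1^2) = c_0 + phi_1 c_1, so
  gamma(0) = c_0 / (1 - phi_1^2) = 3 / (1 - (0.058)^2) = 3 / 0.996636 = 3.010126.
  gamma(1) = phi_1 gamma(0) = (0.058)(3.010126) = 0.174587.
Therefore gamma(1) = 0.1746 (to 4 decimal places).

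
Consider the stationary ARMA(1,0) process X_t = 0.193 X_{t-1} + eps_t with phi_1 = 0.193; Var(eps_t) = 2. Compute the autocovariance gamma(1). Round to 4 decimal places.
\gamma(1) = 0.4009

Multiply the model equation by X_{t-k} and take expectations. With theta_0 = psi_0 = 1 and psi_j the MA(infinity) weights, this gives
  gamma(k) - sum_i phi_i gamma(k-i) = c_k,
  c_k = sigma^2 * sum_{j=k..q} theta_j psi_{j-k}   (c_k = 0 for k > q),
using gamma(-m) = gamma(m).
Pure AR (q = 0): c_0 = sigma^2 = 2, c_k = 0 for k >= 1.
Equations for k = 0 and k = 1 (AR order 1):
  gamma(0) = phi_1 gamma(1) + c_0
  gamma(1) = phi_1 gamma(0) + c_1
Substituting the second into the first: gamma(0) (1 - phi_1^2) = c_0 + phi_1 c_1, so
  gamma(0) = c_0 / (1 - phi_1^2) = 2 / (1 - (0.193)^2) = 2 / 0.962751 = 2.07738.
  gamma(1) = phi_1 gamma(0) = (0.193)(2.07738) = 0.400934.
Therefore gamma(1) = 0.4009 (to 4 decimal places).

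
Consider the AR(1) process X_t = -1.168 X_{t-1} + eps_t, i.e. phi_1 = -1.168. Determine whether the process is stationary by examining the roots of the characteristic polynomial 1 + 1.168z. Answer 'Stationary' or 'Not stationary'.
\text{Not stationary}

The AR(p) characteristic polynomial is P(z) = 1 + 1.168z.
Stationarity requires all roots to lie outside the unit circle, i.e. |z| > 1 for every root.
This is linear in z: 1 + (1.168) z = 0  =>  z = -1/(1.168) = -0.856164,  |z| = 0.856164.
Moduli of all roots: 0.8562.
All moduli strictly greater than 1? No.
Verdict: Not stationary.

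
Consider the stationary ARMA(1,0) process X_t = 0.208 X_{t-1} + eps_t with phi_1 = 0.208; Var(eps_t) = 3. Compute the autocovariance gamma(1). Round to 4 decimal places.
\gamma(1) = 0.6522

Multiply the model equation by X_{t-k} and take expectations. With theta_0 = psi_0 = 1 and psi_j the MA(infinity) weights, this gives
  gamma(k) - sum_i phi_i gamma(k-i) = c_k,
  c_k = sigma^2 * sum_{j=k..q} theta_j psi_{j-k}   (c_k = 0 for k > q),
using gamma(-m) = gamma(m).
Pure AR (q = 0): c_0 = sigma^2 = 3, c_k = 0 for k >= 1.
Equations for k = 0 and k = 1 (AR order 1):
  gamma(0) = phi_1 gamma(1) + c_0
  gamma(1) = phi_1 gamma(0) + c_1
Substituting the second into the first: gamma(0) (1 - phi_1^2) = c_0 + phi_1 c_1, so
  gamma(0) = c_0 / (1 - phi_1^2) = 3 / (1 - (0.208)^2) = 3 / 0.956736 = 3.135661.
  gamma(1) = phi_1 gamma(0) = (0.208)(3.135661) = 0.652218.
Therefore gamma(1) = 0.6522 (to 4 decimal places).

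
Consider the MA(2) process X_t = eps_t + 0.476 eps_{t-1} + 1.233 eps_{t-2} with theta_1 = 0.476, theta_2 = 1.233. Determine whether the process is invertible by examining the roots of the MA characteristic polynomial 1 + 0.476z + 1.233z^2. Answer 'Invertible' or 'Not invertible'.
\text{Not invertible}

The MA(q) characteristic polynomial is P(z) = 1 + 0.476z + 1.233z^2.
Invertibility requires all roots to lie outside the unit circle, i.e. |z| > 1 for every root.
Set 1 + (0.476) z + (1.233) z^2 = 0, i.e. a z^2 + b z + c = 0 with a = 1.233, b = 0.476, c = 1.
Discriminant D = b^2 - 4ac = (0.476)^2 - 4*(1.233)*1 = 0.226576 - (4.932) = -4.705424.
D < 0, so the roots are the complex-conjugate pair z = (-b +/- i sqrt(-D)) / (2a) = -0.193 +/- 0.8796i.
For a conjugate pair |z|^2 = z * conj(z) = (product of roots) = c/a = 1/(1.233) = 0.81103, so |z| = sqrt(0.81103) = 0.9006 for both roots.
Moduli of all roots: 0.9006, 0.9006.
All moduli strictly greater than 1? No.
Verdict: Not invertible.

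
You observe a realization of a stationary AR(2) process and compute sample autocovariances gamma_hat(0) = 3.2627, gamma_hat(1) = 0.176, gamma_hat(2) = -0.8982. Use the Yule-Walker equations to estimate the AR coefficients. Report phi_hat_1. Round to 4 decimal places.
\hat\phi_{1} = 0.0690

The Yule-Walker equations for an AR(p) process read, in matrix form,
  Gamma_p phi = r_p,   with   (Gamma_p)_{ij} = gamma(|i - j|),
                       (r_p)_i = gamma(i),   i,j = 1..p.
Substitute the sample gammas (Toeplitz matrix and right-hand side of size 2):
  Gamma_p = [[3.2627, 0.176], [0.176, 3.2627]]
  r_p     = [0.176, -0.8982]
Written out:
  3.2627 phi_1 + 0.176 phi_2 = 0.176
  0.176 phi_1 + 3.2627 phi_2 = -0.8982
Solve by Cramer's rule:
  det = gamma(0)^2 - gamma(1)^2 = (3.2627)^2 - (0.176)^2 = 10.64521129 - 0.030976 = 10.61423529
  phi_hat_1 = [gamma(1) gamma(0) - gamma(1) gamma(2)] / det = [(0.176)(3.2627) - (0.176)(-0.8982)] / 10.61423529 = 0.7323184 / 10.61423529 = 0.069
  phi_hat_2 = [gamma(0) gamma(2) - gamma(1)^2] / det = [(3.2627)(-0.8982) - (0.176)^2] / 10.61423529 = -2.96153314 / 10.61423529 = -0.279
So phi_hat = [0.0690, -0.2790].
Therefore phi_hat_1 = 0.0690.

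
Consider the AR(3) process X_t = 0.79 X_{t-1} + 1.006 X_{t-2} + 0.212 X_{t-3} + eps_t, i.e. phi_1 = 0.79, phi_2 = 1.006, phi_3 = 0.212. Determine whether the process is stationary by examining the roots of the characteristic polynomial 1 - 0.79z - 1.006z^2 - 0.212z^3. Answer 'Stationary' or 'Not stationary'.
\text{Not stationary}

The AR(p) characteristic polynomial is P(z) = 1 - 0.79z - 1.006z^2 - 0.212z^3.
Stationarity requires all roots to lie outside the unit circle, i.e. |z| > 1 for every root.
Degree 3: look for a simple real root z0 first, then factor out (1 - z/z0) and solve the remaining quadratic.
Testing z0 = -2.5: P(-2.5) = 1 + (-0.79)(-2.5) + (-1.006)(-2.5)^2 + (-0.212)(-2.5)^3
  = 1 + (1.975) + (-6.2875) + (3.3125) = 0.  So z_0 = -2.5 is a root, |z_0| = 2.5.
Divide out the factor (1 + 0.4 z) = (1 - z/z0) (since 1/z0 = -0.4):
  P(z) = (1 + 0.4 z)(1 + (-1.19) z + (-0.53) z^2)
  [check: z-coef -1.19 - (-0.4) = -0.79; z^2-coef -0.53 - (-0.4)(-1.19) = -1.006; z^3-coef -(-0.4)(-0.53) = -0.212.]
Remaining roots from the quadratic factor 1 + (-1.19) z + (-0.53) z^2:
  Set 1 + (-1.19) z + (-0.53) z^2 = 0, i.e. a z^2 + b z + c = 0 with a = -0.53, b = -1.19, c = 1.
  Discriminant D = b^2 - 4ac = (-1.19)^2 - 4*(-0.53)*1 = 1.4161 - (-2.12) = 3.5361.
  D >= 0, so the roots are real: z = (-b +/- sqrt(D)) / (2a) = (1.19 +/- 1.880452) / (-1.06).
    z_1 = (1.19 + 1.880452) / (-1.06) = -2.8967,   |z_1| = 2.8967.
    z_2 = (1.19 - 1.880452) / (-1.06) = 0.6514,   |z_2| = 0.6514.
Moduli of all roots: 2.5000, 2.8967, 0.6514.
All moduli strictly greater than 1? No.
Verdict: Not stationary.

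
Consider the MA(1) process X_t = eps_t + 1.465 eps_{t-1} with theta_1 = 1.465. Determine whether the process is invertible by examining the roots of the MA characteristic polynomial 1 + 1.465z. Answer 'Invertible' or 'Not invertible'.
\text{Not invertible}

The MA(q) characteristic polynomial is P(z) = 1 + 1.465z.
Invertibility requires all roots to lie outside the unit circle, i.e. |z| > 1 for every root.
This is linear in z: 1 + (1.465) z = 0  =>  z = -1/(1.465) = -0.682594,  |z| = 0.682594.
Moduli of all roots: 0.6826.
All moduli strictly greater than 1? No.
Verdict: Not invertible.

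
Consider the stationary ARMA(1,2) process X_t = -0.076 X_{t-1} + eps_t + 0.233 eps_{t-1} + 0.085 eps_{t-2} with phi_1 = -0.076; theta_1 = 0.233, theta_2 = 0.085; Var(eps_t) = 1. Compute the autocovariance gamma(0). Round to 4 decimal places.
\gamma(0) = 1.0300

Multiply the model equation by X_{t-k} and take expectations. With theta_0 = psi_0 = 1 and psi_j the MA(infinity) weights, this gives
  gamma(k) - sum_i phi_i gamma(k-i) = c_k,
  c_k = sigma^2 * sum_{j=k..q} theta_j psi_{j-k}   (c_k = 0 for k > q),
using gamma(-m) = gamma(m).
psi-weights needed (psi_j = theta_j + sum_i phi_i psi_{j-i}):
  psi_1 = theta_1 + phi_1 = 0.233 + (-0.076) = 0.157
  psi_2 = theta_2 + phi_1 psi_1 = 0.085 + (-0.076)(0.157) = 0.073068
Right-hand sides:
  c_0 = sigma^2 (1 + theta_1 psi_1 + theta_2 psi_2) = 1 * (1 + (0.233)(0.157) + (0.085)(0.073068)) = 1 * 1.042792 = 1.042792
  c_1 = sigma^2 (theta_1 + theta_2 psi_1) = 1 * (0.233 + (0.085)(0.157)) = 0.246345
  c_2 = sigma^2 theta_2 = 1 * (0.085) = 0.085
Equations for k = 0 and k = 1 (AR order 1):
  gamma(0) = phi_1 gamma(1) + c_0
  gamma(1) = phi_1 gamma(0) + c_1
Substituting the second into the first: gamma(0) (1 - phi_1^2) = c_0 + phi_1 c_1, so
  gamma(0) = (c_0 + phi_1 c_1) / (1 - phi_1^2) = (1.042792 + (-0.076)(0.246345)) / (1 - (-0.076)^2) = 1.02407 / 0.994224 = 1.030019.
Therefore gamma(0) = 1.0300 (to 4 decimal places).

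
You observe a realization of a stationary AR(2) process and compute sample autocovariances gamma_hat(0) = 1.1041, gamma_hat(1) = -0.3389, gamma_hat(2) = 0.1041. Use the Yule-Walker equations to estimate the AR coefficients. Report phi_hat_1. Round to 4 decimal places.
\hat\phi_{1} = -0.3069

The Yule-Walker equations for an AR(p) process read, in matrix form,
  Gamma_p phi = r_p,   with   (Gamma_p)_{ij} = gamma(|i - j|),
                       (r_p)_i = gamma(i),   i,j = 1..p.
Substitute the sample gammas (Toeplitz matrix and right-hand side of size 2):
  Gamma_p = [[1.1041, -0.3389], [-0.3389, 1.1041]]
  r_p     = [-0.3389, 0.1041]
Written out:
  1.1041 phi_1 - 0.3389 phi_2 = -0.3389
  -0.3389 phi_1 + 1.1041 phi_2 = 0.1041
Solve by Cramer's rule:
  det = gamma(0)^2 - gamma(1)^2 = (1.1041)^2 - (-0.3389)^2 = 1.21903681 - 0.11485321 = 1.1041836
  phi_hat_1 = [gamma(1) gamma(0) - gamma(1) gamma(2)] / det = [(-0.3389)(1.1041) - (-0.3389)(0.1041)] / 1.1041836 = -0.3389 / 1.1041836 = -0.3069
  phi_hat_2 = [gamma(0) gamma(2) - gamma(1)^2] / det = [(1.1041)(0.1041) - (-0.3389)^2] / 1.1041836 = 0.0000836 / 1.1041836 = 0.0001
So phi_hat = [-0.3069, 0.0001].
Therefore phi_hat_1 = -0.3069.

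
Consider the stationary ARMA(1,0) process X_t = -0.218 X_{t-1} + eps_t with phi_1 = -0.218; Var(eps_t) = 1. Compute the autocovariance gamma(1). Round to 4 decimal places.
\gamma(1) = -0.2289

Multiply the model equation by X_{t-k} and take expectations. With theta_0 = psi_0 = 1 and psi_j the MA(infinity) weights, this gives
  gamma(k) - sum_i phi_i gamma(k-i) = c_k,
  c_k = sigma^2 * sum_{j=k..q} theta_j psi_{j-k}   (c_k = 0 for k > q),
using gamma(-m) = gamma(m).
Pure AR (q = 0): c_0 = sigma^2 = 1, c_k = 0 for k >= 1.
Equations for k = 0 and k = 1 (AR order 1):
  gamma(0) = phi_1 gamma(1) + c_0
  gamma(1) = phi_1 gamma(0) + c_1
Substituting the second into the first: gamma(0) (1 - phi_1^2) = c_0 + phi_1 c_1, so
  gamma(0) = c_0 / (1 - phi_1^2) = 1 / (1 - (-0.218)^2) = 1 / 0.952476 = 1.049895.
  gamma(1) = phi_1 gamma(0) = (-0.218)(1.049895) = -0.228877.
Therefore gamma(1) = -0.2289 (to 4 decimal places).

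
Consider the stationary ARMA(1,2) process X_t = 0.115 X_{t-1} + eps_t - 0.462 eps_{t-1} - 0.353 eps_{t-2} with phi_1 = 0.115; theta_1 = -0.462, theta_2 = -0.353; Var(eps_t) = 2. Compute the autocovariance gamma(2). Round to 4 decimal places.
\gamma(2) = -0.7503

Multiply the model equation by X_{t-k} and take expectations. With theta_0 = psi_0 = 1 and psi_j the MA(infinity) weights, this gives
  gamma(k) - sum_i phi_i gamma(k-i) = c_k,
  c_k = sigma^2 * sum_{j=k..q} theta_j psi_{j-k}   (c_k = 0 for k > q),
using gamma(-m) = gamma(m).
psi-weights needed (psi_j = theta_j + sum_i phi_i psi_{j-i}):
  psi_1 = theta_1 + phi_1 = -0.462 + (0.115) = -0.347
  psi_2 = theta_2 + phi_1 psi_1 = -0.353 + (0.115)(-0.347) = -0.392905
Right-hand sides:
  c_0 = sigma^2 (1 + theta_1 psi_1 + theta_2 psi_2) = 2 * (1 + (-0.462)(-0.347) + (-0.353)(-0.392905)) = 2 * 1.299009 = 2.598019
  c_1 = sigma^2 (theta_1 + theta_2 psi_1) = 2 * (-0.462 + (-0.353)(-0.347)) = -0.679018
  c_2 = sigma^2 theta_2 = 2 * (-0.353) = -0.706
Equations for k = 0 and k = 1 (AR order 1):
  gamma(0) = phi_1 gamma(1) + c_0
  gamma(1) = phi_1 gamma(0) + c_1
Substituting the second into the first: gamma(0) (1 - phi_1^2) = c_0 + phi_1 c_1, so
  gamma(0) = (c_0 + phi_1 c_1) / (1 - phi_1^2) = (2.598019 + (0.115)(-0.679018)) / (1 - (0.115)^2) = 2.519932 / 0.986775 = 2.553705.
  gamma(1) = phi_1 gamma(0) + c_1 = (0.115)(2.553705) + (-0.679018) = -0.385342.
For k = 2: gamma(2) = phi_1 gamma(1) + c_2
  = (0.115)(-0.385342) + (-0.706) = -0.750314.
Therefore gamma(2) = -0.7503 (to 4 decimal places).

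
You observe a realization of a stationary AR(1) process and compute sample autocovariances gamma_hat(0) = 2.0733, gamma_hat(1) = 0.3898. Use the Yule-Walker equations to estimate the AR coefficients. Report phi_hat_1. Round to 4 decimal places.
\hat\phi_{1} = 0.1880

The Yule-Walker equations for an AR(p) process read, in matrix form,
  Gamma_p phi = r_p,   with   (Gamma_p)_{ij} = gamma(|i - j|),
                       (r_p)_i = gamma(i),   i,j = 1..p.
Substitute the sample gammas (Toeplitz matrix and right-hand side of size 1):
  Gamma_p = [[2.0733]]
  r_p     = [0.3898]
With p = 1 this is the single equation gamma(0) phi_1 = gamma(1):
  phi_hat_1 = gamma(1) / gamma(0) = 0.3898 / 2.0733 = 0.1880.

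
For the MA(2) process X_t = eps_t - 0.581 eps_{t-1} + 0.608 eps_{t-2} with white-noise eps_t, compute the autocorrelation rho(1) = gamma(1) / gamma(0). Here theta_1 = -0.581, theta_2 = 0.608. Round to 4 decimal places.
\rho(1) = -0.5472

For an MA(q) process with theta_0 = 1, the autocovariance is
  gamma(k) = sigma^2 * sum_{i=0..q-k} theta_i * theta_{i+k},
and rho(k) = gamma(k) / gamma(0). Sigma^2 cancels.
  numerator   = (1)*(-0.581) + (-0.581)*(0.608) = -0.934248.
  denominator = (1)^2 + (-0.581)^2 + (0.608)^2 = 1.707225.
  rho(1) = -0.934248 / 1.707225 = -0.5472.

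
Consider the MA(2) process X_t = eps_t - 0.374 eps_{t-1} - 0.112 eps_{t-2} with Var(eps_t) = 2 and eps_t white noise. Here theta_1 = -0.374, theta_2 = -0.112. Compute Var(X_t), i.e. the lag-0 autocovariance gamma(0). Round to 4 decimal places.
\gamma(0) = 2.3048

For an MA(q) process X_t = eps_t + sum_i theta_i eps_{t-i} with
Var(eps_t) = sigma^2, the variance is
  gamma(0) = sigma^2 * (1 + sum_i theta_i^2).
  sum_i theta_i^2 = (-0.374)^2 + (-0.112)^2 = 0.139876 + 0.012544 = 0.15242.
  gamma(0) = 2 * (1 + 0.15242) = 2 * 1.15242 = 2.30484, which rounds to 2.3048.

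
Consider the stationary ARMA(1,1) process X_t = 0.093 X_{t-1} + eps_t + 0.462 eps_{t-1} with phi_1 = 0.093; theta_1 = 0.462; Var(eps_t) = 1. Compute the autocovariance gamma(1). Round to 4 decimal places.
\gamma(1) = 0.5839

Multiply the model equation by X_{t-k} and take expectations. With theta_0 = psi_0 = 1 and psi_j the MA(infinity) weights, this gives
  gamma(k) - sum_i phi_i gamma(k-i) = c_k,
  c_k = sigma^2 * sum_{j=k..q} theta_j psi_{j-k}   (c_k = 0 for k > q),
using gamma(-m) = gamma(m).
psi-weights needed (psi_j = theta_j + sum_i phi_i psi_{j-i}):
  psi_1 = theta_1 + phi_1 = 0.462 + (0.093) = 0.555
Right-hand sides:
  c_0 = sigma^2 (1 + theta_1 psi_1) = 1 * (1 + (0.462)(0.555)) = 1 * 1.25641 = 1.25641
  c_1 = sigma^2 theta_1 = 1 * (0.462) = 0.462
  c_2 = 0
Equations for k = 0 and k = 1 (AR order 1):
  gamma(0) = phi_1 gamma(1) + c_0
  gamma(1) = phi_1 gamma(0) + c_1
Substituting the second into the first: gamma(0) (1 - phi_1^2) = c_0 + phi_1 c_1, so
  gamma(0) = (c_0 + phi_1 c_1) / (1 - phi_1^2) = (1.25641 + (0.093)(0.462)) / (1 - (0.093)^2) = 1.299376 / 0.991351 = 1.310712.
  gamma(1) = phi_1 gamma(0) + c_1 = (0.093)(1.310712) + (0.462) = 0.583896.
Therefore gamma(1) = 0.5839 (to 4 decimal places).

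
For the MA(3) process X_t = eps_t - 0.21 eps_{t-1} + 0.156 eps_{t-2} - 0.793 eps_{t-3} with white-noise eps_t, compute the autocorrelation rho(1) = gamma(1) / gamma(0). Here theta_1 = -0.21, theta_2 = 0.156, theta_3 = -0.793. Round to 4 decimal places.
\rho(1) = -0.2159

For an MA(q) process with theta_0 = 1, the autocovariance is
  gamma(k) = sigma^2 * sum_{i=0..q-k} theta_i * theta_{i+k},
and rho(k) = gamma(k) / gamma(0). Sigma^2 cancels.
  numerator   = (1)*(-0.21) + (-0.21)*(0.156) + (0.156)*(-0.793) = -0.366468.
  denominator = (1)^2 + (-0.21)^2 + (0.156)^2 + (-0.793)^2 = 1.697285.
  rho(1) = -0.366468 / 1.697285 = -0.2159.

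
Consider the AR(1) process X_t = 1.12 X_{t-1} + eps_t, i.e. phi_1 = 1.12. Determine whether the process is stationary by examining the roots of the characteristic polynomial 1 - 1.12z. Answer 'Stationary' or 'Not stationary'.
\text{Not stationary}

The AR(p) characteristic polynomial is P(z) = 1 - 1.12z.
Stationarity requires all roots to lie outside the unit circle, i.e. |z| > 1 for every root.
This is linear in z: 1 + (-1.12) z = 0  =>  z = -1/(-1.12) = 0.892857,  |z| = 0.892857.
Moduli of all roots: 0.8929.
All moduli strictly greater than 1? No.
Verdict: Not stationary.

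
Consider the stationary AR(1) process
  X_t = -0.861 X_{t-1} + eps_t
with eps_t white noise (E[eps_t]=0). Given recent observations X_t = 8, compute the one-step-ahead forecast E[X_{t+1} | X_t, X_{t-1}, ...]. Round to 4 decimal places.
E[X_{t+1} \mid \mathcal F_t] = -6.8880

For an AR(p) model X_t = c + sum_i phi_i X_{t-i} + eps_t, the
one-step-ahead conditional mean is
  E[X_{t+1} | X_t, ...] = c + sum_i phi_i X_{t+1-i}.
Substitute known values:
  E[X_{t+1} | ...] = (-0.861) * (8)
                   = -6.8880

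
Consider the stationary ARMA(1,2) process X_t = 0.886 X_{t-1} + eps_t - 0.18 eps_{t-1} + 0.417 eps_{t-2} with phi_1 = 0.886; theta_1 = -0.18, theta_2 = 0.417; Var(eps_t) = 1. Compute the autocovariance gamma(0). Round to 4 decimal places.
\gamma(0) = 6.5534

Multiply the model equation by X_{t-k} and take expectations. With theta_0 = psi_0 = 1 and psi_j the MA(infinity) weights, this gives
  gamma(k) - sum_i phi_i gamma(k-i) = c_k,
  c_k = sigma^2 * sum_{j=k..q} theta_j psi_{j-k}   (c_k = 0 for k > q),
using gamma(-m) = gamma(m).
psi-weights needed (psi_j = theta_j + sum_i phi_i psi_{j-i}):
  psi_1 = theta_1 + phi_1 = -0.18 + (0.886) = 0.706
  psi_2 = theta_2 + phi_1 psi_1 = 0.417 + (0.886)(0.706) = 1.042516
Right-hand sides:
  c_0 = sigma^2 (1 + theta_1 psi_1 + theta_2 psi_2) = 1 * (1 + (-0.18)(0.706) + (0.417)(1.042516)) = 1 * 1.307649 = 1.307649
  c_1 = sigma^2 (theta_1 + theta_2 psi_1) = 1 * (-0.18 + (0.417)(0.706)) = 0.114402
  c_2 = sigma^2 theta_2 = 1 * (0.417) = 0.417
Equations for k = 0 and k = 1 (AR order 1):
  gamma(0) = phi_1 gamma(1) + c_0
  gamma(1) = phi_1 gamma(0) + c_1
Substituting the second into the first: gamma(0) (1 - phi_1^2) = c_0 + phi_1 c_1, so
  gamma(0) = (c_0 + phi_1 c_1) / (1 - phi_1^2) = (1.307649 + (0.886)(0.114402)) / (1 - (0.886)^2) = 1.409009 / 0.215004 = 6.55341.
Therefore gamma(0) = 6.5534 (to 4 decimal places).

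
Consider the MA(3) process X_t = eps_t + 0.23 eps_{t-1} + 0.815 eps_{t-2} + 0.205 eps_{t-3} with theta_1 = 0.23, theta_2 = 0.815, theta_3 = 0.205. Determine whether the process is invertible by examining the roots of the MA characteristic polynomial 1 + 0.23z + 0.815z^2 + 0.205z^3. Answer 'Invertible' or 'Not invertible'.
\text{Invertible}

The MA(q) characteristic polynomial is P(z) = 1 + 0.23z + 0.815z^2 + 0.205z^3.
Invertibility requires all roots to lie outside the unit circle, i.e. |z| > 1 for every root.
Degree 3: look for a simple real root z0 first, then factor out (1 - z/z0) and solve the remaining quadratic.
Testing z0 = -4: P(-4) = 1 + (0.23)(-4) + (0.815)(-4)^2 + (0.205)(-4)^3
  = 1 + (-0.92) + (13.04) + (-13.12) = 0.  So z_0 = -4 is a root, |z_0| = 4.
Divide out the factor (1 + 0.25 z) = (1 - z/z0) (since 1/z0 = -0.25):
  P(z) = (1 + 0.25 z)(1 + (-0.02) z + (0.82) z^2)
  [check: z-coef -0.02 - (-0.25) = 0.23; z^2-coef 0.82 - (-0.25)(-0.02) = 0.815; z^3-coef -(-0.25)(0.82) = 0.205.]
Remaining roots from the quadratic factor 1 + (-0.02) z + (0.82) z^2:
  Set 1 + (-0.02) z + (0.82) z^2 = 0, i.e. a z^2 + b z + c = 0 with a = 0.82, b = -0.02, c = 1.
  Discriminant D = b^2 - 4ac = (-0.02)^2 - 4*(0.82)*1 = 0.0004 - (3.28) = -3.2796.
  D < 0, so the roots are the complex-conjugate pair z = (-b +/- i sqrt(-D)) / (2a) = 0.0122 +/- 1.1042i.
  For a conjugate pair |z|^2 = z * conj(z) = (product of roots) = c/a = 1/(0.82) = 1.219512, so |z| = sqrt(1.219512) = 1.1043 for both roots.
Moduli of all roots: 4.0000, 1.1043, 1.1043.
All moduli strictly greater than 1? Yes.
Verdict: Invertible.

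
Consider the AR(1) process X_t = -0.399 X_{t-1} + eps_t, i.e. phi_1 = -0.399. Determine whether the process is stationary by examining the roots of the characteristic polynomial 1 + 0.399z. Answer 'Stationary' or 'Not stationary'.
\text{Stationary}

The AR(p) characteristic polynomial is P(z) = 1 + 0.399z.
Stationarity requires all roots to lie outside the unit circle, i.e. |z| > 1 for every root.
This is linear in z: 1 + (0.399) z = 0  =>  z = -1/(0.399) = -2.506266,  |z| = 2.506266.
Moduli of all roots: 2.5063.
All moduli strictly greater than 1? Yes.
Verdict: Stationary.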